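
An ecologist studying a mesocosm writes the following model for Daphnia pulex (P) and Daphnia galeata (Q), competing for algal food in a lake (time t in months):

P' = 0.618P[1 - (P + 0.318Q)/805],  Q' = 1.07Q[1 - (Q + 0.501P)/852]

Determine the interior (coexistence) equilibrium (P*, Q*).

P* ≈ 635, Q* ≈ 534

Setting both brackets to zero gives the nullclines P + 0.318Q = 805 and 0.501P + Q = 852.
Substituting Q = 852 - 0.501P into the first: P(1 - 0.318·0.501) = 805 - 0.318·852.
So P* = 534/0.841 = 635, and then Q* = 852 - 0.501·635 = 534.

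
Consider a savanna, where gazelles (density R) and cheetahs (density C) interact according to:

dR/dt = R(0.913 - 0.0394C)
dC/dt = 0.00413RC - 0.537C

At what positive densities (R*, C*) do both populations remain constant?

R* ≈ 130, C* ≈ 23.2

Set dC/dt = 0 with C > 0: 0.00413R - 0.537 = 0, so R* = 0.537/0.00413 = 130.
Set dR/dt = 0 with R > 0: 0.913 - 0.0394C = 0, so C* = 0.913/0.0394 = 23.2.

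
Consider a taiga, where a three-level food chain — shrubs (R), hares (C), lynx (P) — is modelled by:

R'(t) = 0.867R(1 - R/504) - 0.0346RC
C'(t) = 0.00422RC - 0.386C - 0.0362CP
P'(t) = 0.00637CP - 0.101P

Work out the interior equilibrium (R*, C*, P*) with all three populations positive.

R* ≈ 185, C* ≈ 15.9, P* ≈ 10.9

From dP/dt = 0: 0.00637C* = 0.101, so C* = 15.9.
From dR/dt = 0: 0.867(1 - R*/504) = 0.0346·15.9, giving R* = 504·(1 - 0.633) = 185.
From dC/dt = 0: 0.00422·185 - 0.386 = 0.0362P*, so P* = 0.395/0.0362 = 10.9.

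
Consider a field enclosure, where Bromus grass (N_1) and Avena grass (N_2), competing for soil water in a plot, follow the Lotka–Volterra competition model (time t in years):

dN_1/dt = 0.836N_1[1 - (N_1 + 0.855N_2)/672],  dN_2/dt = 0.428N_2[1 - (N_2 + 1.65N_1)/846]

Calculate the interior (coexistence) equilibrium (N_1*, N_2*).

N_1* ≈ 125, N_2* ≈ 640

Setting both brackets to zero gives the nullclines N_1 + 0.855N_2 = 672 and 1.65N_1 + N_2 = 846.
Substituting N_2 = 846 - 1.65N_1 into the first: N_1(1 - 0.855·1.65) = 672 - 0.855·846.
So N_1* = -51.3/-0.411 = 125, and then N_2* = 846 - 1.65·125 = 640.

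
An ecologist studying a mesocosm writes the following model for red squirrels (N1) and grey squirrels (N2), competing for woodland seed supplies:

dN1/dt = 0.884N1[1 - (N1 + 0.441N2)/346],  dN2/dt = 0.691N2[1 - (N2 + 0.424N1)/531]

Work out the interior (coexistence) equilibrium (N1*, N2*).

Setting both brackets to zero gives the nullclines N1 + 0.441N2 = 346 and 0.424N1 + N2 = 531.
Substituting N2 = 531 - 0.424N1 into the first: N1(1 - 0.441·0.424) = 346 - 0.441·531.
So N1* = 112/0.813 = 138, and then N2* = 531 - 0.424·138 = 473.

N1* ≈ 138, N2* ≈ 473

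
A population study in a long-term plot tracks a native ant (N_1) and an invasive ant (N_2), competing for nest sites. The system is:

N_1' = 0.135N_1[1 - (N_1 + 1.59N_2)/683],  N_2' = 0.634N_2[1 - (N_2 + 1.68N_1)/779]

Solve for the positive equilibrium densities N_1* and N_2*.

N_1* ≈ 332, N_2* ≈ 220

Setting both brackets to zero gives the nullclines N_1 + 1.59N_2 = 683 and 1.68N_1 + N_2 = 779.
Substituting N_2 = 779 - 1.68N_1 into the first: N_1(1 - 1.59·1.68) = 683 - 1.59·779.
So N_1* = -556/-1.67 = 332, and then N_2* = 779 - 1.68·332 = 220.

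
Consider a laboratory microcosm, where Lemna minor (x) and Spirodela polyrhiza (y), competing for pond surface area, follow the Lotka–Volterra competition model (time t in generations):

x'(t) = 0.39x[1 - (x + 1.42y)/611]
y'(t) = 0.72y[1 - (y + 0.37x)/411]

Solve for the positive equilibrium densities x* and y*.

x* ≈ 57.7, y* ≈ 390

Setting both brackets to zero gives the nullclines x + 1.42y = 611 and 0.37x + y = 411.
Substituting y = 411 - 0.37x into the first: x(1 - 1.42·0.37) = 611 - 1.42·411.
So x* = 27.4/0.475 = 57.7, and then y* = 411 - 0.37·57.7 = 390.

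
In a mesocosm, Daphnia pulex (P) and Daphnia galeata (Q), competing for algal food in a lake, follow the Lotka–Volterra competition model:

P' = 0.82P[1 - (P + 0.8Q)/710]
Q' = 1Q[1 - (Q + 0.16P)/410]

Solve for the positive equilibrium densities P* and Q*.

Setting both brackets to zero gives the nullclines P + 0.8Q = 710 and 0.16P + Q = 410.
Substituting Q = 410 - 0.16P into the first: P(1 - 0.8·0.16) = 710 - 0.8·410.
So P* = 382/0.872 = 438, and then Q* = 410 - 0.16·438 = 340.

P* ≈ 438, Q* ≈ 340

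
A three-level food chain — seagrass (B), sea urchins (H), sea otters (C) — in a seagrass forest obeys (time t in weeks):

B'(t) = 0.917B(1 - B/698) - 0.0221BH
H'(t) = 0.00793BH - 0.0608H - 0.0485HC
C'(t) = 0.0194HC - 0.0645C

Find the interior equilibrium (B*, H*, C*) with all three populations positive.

From dC/dt = 0: 0.0194H* = 0.0645, so H* = 3.32.
From dB/dt = 0: 0.917(1 - B*/698) = 0.0221·3.32, giving B* = 698·(1 - 0.0801) = 642.
From dH/dt = 0: 0.00793·642 - 0.0608 = 0.0485C*, so C* = 5.03/0.0485 = 104.

B* ≈ 642, H* ≈ 3.32, C* ≈ 104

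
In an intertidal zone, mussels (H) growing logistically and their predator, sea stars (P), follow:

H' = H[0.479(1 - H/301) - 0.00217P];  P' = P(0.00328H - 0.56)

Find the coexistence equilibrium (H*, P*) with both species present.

H* ≈ 171, P* ≈ 95.5

From dP/dt = 0 with P > 0: 0.00328H* = 0.56, so H* = 171.
Substitute into dH/dt = 0: 0.479(1 - 171/301) = 0.00217P*.
The bracket is 0.433, giving P* = 0.207/0.00217 = 95.5.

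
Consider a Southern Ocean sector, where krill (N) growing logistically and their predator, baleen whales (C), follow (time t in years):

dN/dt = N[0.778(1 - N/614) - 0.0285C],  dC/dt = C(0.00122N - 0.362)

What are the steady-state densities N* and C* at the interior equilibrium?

N* ≈ 297, C* ≈ 14.1

From dC/dt = 0 with C > 0: 0.00122N* = 0.362, so N* = 297.
Substitute into dN/dt = 0: 0.778(1 - 297/614) = 0.0285C*.
The bracket is 0.517, giving C* = 0.402/0.0285 = 14.1.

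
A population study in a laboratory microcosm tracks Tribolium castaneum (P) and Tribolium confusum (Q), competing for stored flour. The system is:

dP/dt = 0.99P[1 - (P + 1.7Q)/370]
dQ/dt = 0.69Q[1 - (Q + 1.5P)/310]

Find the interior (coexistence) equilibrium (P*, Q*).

P* ≈ 101, Q* ≈ 158

Setting both brackets to zero gives the nullclines P + 1.7Q = 370 and 1.5P + Q = 310.
Substituting Q = 310 - 1.5P into the first: P(1 - 1.7·1.5) = 370 - 1.7·310.
So P* = -157/-1.55 = 101, and then Q* = 310 - 1.5·101 = 158.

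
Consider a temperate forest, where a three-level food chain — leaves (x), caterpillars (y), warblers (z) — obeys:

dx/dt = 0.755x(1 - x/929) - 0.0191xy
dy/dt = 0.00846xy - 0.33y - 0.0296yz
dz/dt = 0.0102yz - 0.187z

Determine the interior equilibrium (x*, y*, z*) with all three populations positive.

x* ≈ 498, y* ≈ 18.3, z* ≈ 131

From dz/dt = 0: 0.0102y* = 0.187, so y* = 18.3.
From dx/dt = 0: 0.755(1 - x*/929) = 0.0191·18.3, giving x* = 929·(1 - 0.464) = 498.
From dy/dt = 0: 0.00846·498 - 0.33 = 0.0296z*, so z* = 3.88/0.0296 = 131.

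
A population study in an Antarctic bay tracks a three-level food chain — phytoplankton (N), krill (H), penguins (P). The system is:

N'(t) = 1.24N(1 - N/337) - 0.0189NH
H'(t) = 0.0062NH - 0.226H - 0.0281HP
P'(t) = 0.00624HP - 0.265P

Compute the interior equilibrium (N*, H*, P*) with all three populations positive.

N* ≈ 119, H* ≈ 42.5, P* ≈ 18.2

From dP/dt = 0: 0.00624H* = 0.265, so H* = 42.5.
From dN/dt = 0: 1.24(1 - N*/337) = 0.0189·42.5, giving N* = 337·(1 - 0.647) = 119.
From dH/dt = 0: 0.0062·119 - 0.226 = 0.0281P*, so P* = 0.511/0.0281 = 18.2.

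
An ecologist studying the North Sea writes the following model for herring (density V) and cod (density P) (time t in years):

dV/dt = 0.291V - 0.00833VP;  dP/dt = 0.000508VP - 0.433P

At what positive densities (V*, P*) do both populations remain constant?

Set dP/dt = 0 with P > 0: 0.000508V - 0.433 = 0, so V* = 0.433/0.000508 = 852.
Set dV/dt = 0 with V > 0: 0.291 - 0.00833P = 0, so P* = 0.291/0.00833 = 34.9.

V* ≈ 852, P* ≈ 34.9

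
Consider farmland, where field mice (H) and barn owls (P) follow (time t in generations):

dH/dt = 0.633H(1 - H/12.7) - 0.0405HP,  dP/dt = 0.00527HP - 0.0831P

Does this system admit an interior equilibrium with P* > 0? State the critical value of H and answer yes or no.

Threshold H = 15.8; K < 15.8, so no, the predator goes extinct.

The predator equation gives dP/dt > 0 only when H > 0.0831/0.00527 = 15.8.
Without the predator, H → K = 12.7. Since 12.7 < 15.8, the predator cannot invade.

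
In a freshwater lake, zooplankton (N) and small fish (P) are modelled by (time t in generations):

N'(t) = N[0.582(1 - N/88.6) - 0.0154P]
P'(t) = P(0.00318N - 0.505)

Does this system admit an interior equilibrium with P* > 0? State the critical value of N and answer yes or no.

Threshold N = 159; K < 159, so no, the predator goes extinct.

The predator equation gives dP/dt > 0 only when N > 0.505/0.00318 = 159.
Without the predator, N → K = 88.6. Since 88.6 < 159, the predator cannot invade.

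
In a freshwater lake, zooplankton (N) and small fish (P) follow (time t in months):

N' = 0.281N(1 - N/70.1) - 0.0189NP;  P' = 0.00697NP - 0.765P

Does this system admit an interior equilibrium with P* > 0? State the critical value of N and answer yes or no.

Threshold N = 110; K < 110, so no, the predator goes extinct.

The predator equation gives dP/dt > 0 only when N > 0.765/0.00697 = 110.
Without the predator, N → K = 70.1. Since 70.1 < 110, the predator cannot invade.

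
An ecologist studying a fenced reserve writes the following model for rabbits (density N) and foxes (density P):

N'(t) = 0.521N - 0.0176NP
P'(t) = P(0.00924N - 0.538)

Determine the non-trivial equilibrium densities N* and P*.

N* ≈ 58.2, P* ≈ 29.6

Set dP/dt = 0 with P > 0: 0.00924N - 0.538 = 0, so N* = 0.538/0.00924 = 58.2.
Set dN/dt = 0 with N > 0: 0.521 - 0.0176P = 0, so P* = 0.521/0.0176 = 29.6.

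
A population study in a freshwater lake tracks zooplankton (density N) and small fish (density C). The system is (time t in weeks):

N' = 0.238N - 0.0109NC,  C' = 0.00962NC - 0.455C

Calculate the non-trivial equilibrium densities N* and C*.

Set dC/dt = 0 with C > 0: 0.00962N - 0.455 = 0, so N* = 0.455/0.00962 = 47.3.
Set dN/dt = 0 with N > 0: 0.238 - 0.0109C = 0, so C* = 0.238/0.0109 = 21.8.

N* ≈ 47.3, C* ≈ 21.8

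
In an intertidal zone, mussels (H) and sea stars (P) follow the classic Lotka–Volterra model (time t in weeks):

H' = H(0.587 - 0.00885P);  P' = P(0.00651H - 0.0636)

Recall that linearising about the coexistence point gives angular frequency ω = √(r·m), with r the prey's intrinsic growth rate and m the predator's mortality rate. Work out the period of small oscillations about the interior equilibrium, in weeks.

T ≈ 32.5 weeks

Here r = 0.587 and m = 0.0636, so r·m = 0.0373.
ω = √0.0373 = 0.193 per week, hence T = 2π/ω ≈ 32.5 weeks.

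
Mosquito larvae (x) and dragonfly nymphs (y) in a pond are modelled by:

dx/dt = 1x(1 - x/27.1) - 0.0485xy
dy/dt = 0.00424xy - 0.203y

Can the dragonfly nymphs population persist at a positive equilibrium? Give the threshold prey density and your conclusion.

Threshold x = 47.9; K < 47.9, so no, the predator goes extinct.

The predator equation gives dy/dt > 0 only when x > 0.203/0.00424 = 47.9.
Without the predator, x → K = 27.1. Since 27.1 < 47.9, the predator cannot invade.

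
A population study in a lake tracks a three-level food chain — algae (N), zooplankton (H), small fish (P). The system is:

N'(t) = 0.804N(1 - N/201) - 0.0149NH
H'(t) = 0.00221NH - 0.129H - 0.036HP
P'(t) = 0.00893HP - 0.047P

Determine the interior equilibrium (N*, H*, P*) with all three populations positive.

From dP/dt = 0: 0.00893H* = 0.047, so H* = 5.26.
From dN/dt = 0: 0.804(1 - N*/201) = 0.0149·5.26, giving N* = 201·(1 - 0.0975) = 181.
From dH/dt = 0: 0.00221·181 - 0.129 = 0.036P*, so P* = 0.272/0.036 = 7.55.

N* ≈ 181, H* ≈ 5.26, P* ≈ 7.55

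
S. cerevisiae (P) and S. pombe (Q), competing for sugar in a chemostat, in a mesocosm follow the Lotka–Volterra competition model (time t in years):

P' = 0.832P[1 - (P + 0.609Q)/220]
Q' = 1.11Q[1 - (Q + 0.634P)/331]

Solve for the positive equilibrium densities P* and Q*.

P* ≈ 30, Q* ≈ 312

Setting both brackets to zero gives the nullclines P + 0.609Q = 220 and 0.634P + Q = 331.
Substituting Q = 331 - 0.634P into the first: P(1 - 0.609·0.634) = 220 - 0.609·331.
So P* = 18.4/0.614 = 30, and then Q* = 331 - 0.634·30 = 312.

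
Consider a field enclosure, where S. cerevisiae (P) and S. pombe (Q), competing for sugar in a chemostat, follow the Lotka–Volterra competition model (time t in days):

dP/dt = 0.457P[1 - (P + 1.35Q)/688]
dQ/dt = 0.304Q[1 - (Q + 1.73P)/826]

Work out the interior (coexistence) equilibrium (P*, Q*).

P* ≈ 320, Q* ≈ 273

Setting both brackets to zero gives the nullclines P + 1.35Q = 688 and 1.73P + Q = 826.
Substituting Q = 826 - 1.73P into the first: P(1 - 1.35·1.73) = 688 - 1.35·826.
So P* = -427/-1.34 = 320, and then Q* = 826 - 1.73·320 = 273.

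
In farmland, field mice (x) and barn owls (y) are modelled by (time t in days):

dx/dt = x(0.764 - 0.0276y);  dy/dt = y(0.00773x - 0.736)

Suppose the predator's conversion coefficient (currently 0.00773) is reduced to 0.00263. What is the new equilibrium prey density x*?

x* ≈ 280

At the interior fixed point, setting dy/dt = 0 with y > 0 fixes x* = (predator death rate)/(xy coefficient) — independent of the other coefficients.
With the change, x* = 0.736/0.00263 = 280; it rises from 95.2.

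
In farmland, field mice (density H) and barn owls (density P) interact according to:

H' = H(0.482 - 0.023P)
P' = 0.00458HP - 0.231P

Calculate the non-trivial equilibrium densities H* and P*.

H* ≈ 50.4, P* ≈ 21

Set dP/dt = 0 with P > 0: 0.00458H - 0.231 = 0, so H* = 0.231/0.00458 = 50.4.
Set dH/dt = 0 with H > 0: 0.482 - 0.023P = 0, so P* = 0.482/0.023 = 21.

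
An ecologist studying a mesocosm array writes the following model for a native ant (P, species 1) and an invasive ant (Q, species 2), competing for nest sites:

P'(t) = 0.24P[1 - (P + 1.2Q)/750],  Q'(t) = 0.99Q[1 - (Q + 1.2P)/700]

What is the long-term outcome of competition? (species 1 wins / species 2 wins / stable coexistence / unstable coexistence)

unstable coexistence (outcome depends on initial conditions)

Compare the nullcline intercepts: K1/α12 = 750/1.2 = 625 < K2 = 700; K2/α21 = 700/1.2 = 583 < K1 = 750.
Since both are reversed, neither can invade when rare; the interior point is a saddle.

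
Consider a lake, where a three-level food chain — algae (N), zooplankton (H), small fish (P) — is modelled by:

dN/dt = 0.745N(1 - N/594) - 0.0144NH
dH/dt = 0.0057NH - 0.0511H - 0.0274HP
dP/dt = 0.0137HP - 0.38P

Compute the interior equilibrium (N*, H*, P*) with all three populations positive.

N* ≈ 276, H* ≈ 27.7, P* ≈ 55.5

From dP/dt = 0: 0.0137H* = 0.38, so H* = 27.7.
From dN/dt = 0: 0.745(1 - N*/594) = 0.0144·27.7, giving N* = 594·(1 - 0.536) = 276.
From dH/dt = 0: 0.0057·276 - 0.0511 = 0.0274P*, so P* = 1.52/0.0274 = 55.5.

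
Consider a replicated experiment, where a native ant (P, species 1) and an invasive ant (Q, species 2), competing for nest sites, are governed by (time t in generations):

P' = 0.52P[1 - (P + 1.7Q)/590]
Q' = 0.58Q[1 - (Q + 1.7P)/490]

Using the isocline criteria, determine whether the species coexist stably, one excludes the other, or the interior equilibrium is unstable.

Compare the nullcline intercepts: K1/α12 = 590/1.7 = 347 < K2 = 490; K2/α21 = 490/1.7 = 288 < K1 = 590.
Since both are reversed, neither can invade when rare; the interior point is a saddle.

unstable coexistence (outcome depends on initial conditions)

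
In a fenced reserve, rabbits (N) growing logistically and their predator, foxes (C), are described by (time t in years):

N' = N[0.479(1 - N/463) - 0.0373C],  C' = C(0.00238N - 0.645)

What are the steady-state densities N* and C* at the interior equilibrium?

From dC/dt = 0 with C > 0: 0.00238N* = 0.645, so N* = 271.
Substitute into dN/dt = 0: 0.479(1 - 271/463) = 0.0373C*.
The bracket is 0.415, giving C* = 0.199/0.0373 = 5.33.

N* ≈ 271, C* ≈ 5.33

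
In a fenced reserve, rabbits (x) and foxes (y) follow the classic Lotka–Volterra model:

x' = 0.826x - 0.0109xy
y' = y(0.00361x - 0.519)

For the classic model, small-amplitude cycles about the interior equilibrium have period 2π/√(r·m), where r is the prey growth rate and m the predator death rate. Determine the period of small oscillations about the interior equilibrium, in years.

Here r = 0.826 and m = 0.519, so r·m = 0.429.
ω = √0.429 = 0.655 per year, hence T = 2π/ω ≈ 9.6 years.

T ≈ 9.6 years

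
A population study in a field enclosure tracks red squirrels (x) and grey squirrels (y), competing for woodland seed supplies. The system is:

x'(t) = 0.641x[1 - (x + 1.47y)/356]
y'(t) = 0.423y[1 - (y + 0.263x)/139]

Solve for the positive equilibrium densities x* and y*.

Setting both brackets to zero gives the nullclines x + 1.47y = 356 and 0.263x + y = 139.
Substituting y = 139 - 0.263x into the first: x(1 - 1.47·0.263) = 356 - 1.47·139.
So x* = 152/0.613 = 247, and then y* = 139 - 0.263·247 = 74.

x* ≈ 247, y* ≈ 74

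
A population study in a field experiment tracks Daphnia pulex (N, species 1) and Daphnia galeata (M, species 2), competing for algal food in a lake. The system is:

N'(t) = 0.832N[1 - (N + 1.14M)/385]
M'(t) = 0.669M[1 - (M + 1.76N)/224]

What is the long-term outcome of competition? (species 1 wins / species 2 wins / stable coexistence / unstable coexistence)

Compare the nullcline intercepts: K1/α12 = 385/1.14 = 338 > K2 = 224; K2/α21 = 224/1.76 = 127 < K1 = 385.
Since the inequalities point opposite ways, species 1 can invade but species 2 cannot.

species 1 excludes species 2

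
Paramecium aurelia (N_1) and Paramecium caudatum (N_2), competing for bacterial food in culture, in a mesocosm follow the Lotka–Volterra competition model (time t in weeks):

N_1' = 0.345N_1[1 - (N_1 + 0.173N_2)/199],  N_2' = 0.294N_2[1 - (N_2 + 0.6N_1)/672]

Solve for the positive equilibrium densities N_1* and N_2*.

Setting both brackets to zero gives the nullclines N_1 + 0.173N_2 = 199 and 0.6N_1 + N_2 = 672.
Substituting N_2 = 672 - 0.6N_1 into the first: N_1(1 - 0.173·0.6) = 199 - 0.173·672.
So N_1* = 82.7/0.896 = 92.3, and then N_2* = 672 - 0.6·92.3 = 617.

N_1* ≈ 92.3, N_2* ≈ 617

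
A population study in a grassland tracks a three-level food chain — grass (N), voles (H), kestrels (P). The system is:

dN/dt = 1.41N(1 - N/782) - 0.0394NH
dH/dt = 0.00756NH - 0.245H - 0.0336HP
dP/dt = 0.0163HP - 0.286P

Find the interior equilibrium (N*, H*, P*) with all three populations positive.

N* ≈ 399, H* ≈ 17.5, P* ≈ 82.4

From dP/dt = 0: 0.0163H* = 0.286, so H* = 17.5.
From dN/dt = 0: 1.41(1 - N*/782) = 0.0394·17.5, giving N* = 782·(1 - 0.49) = 399.
From dH/dt = 0: 0.00756·399 - 0.245 = 0.0336P*, so P* = 2.77/0.0336 = 82.4.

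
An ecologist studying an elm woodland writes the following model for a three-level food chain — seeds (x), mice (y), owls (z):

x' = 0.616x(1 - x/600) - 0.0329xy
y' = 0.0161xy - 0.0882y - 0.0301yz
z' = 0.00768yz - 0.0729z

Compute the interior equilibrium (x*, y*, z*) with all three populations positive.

x* ≈ 296, y* ≈ 9.49, z* ≈ 155

From dz/dt = 0: 0.00768y* = 0.0729, so y* = 9.49.
From dx/dt = 0: 0.616(1 - x*/600) = 0.0329·9.49, giving x* = 600·(1 - 0.507) = 296.
From dy/dt = 0: 0.0161·296 - 0.0882 = 0.0301z*, so z* = 4.67/0.0301 = 155.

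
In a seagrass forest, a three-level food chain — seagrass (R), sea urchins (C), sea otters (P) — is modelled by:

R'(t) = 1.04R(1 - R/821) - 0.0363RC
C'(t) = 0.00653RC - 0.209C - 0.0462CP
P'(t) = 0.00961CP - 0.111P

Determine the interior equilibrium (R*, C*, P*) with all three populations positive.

R* ≈ 490, C* ≈ 11.6, P* ≈ 64.7

From dP/dt = 0: 0.00961C* = 0.111, so C* = 11.6.
From dR/dt = 0: 1.04(1 - R*/821) = 0.0363·11.6, giving R* = 821·(1 - 0.403) = 490.
From dC/dt = 0: 0.00653·490 - 0.209 = 0.0462P*, so P* = 2.99/0.0462 = 64.7.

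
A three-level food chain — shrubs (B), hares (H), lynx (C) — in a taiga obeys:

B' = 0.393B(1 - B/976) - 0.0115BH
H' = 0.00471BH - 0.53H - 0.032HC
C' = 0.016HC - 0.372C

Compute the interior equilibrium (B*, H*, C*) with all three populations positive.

From dC/dt = 0: 0.016H* = 0.372, so H* = 23.2.
From dB/dt = 0: 0.393(1 - B*/976) = 0.0115·23.2, giving B* = 976·(1 - 0.68) = 312.
From dH/dt = 0: 0.00471·312 - 0.53 = 0.032C*, so C* = 0.939/0.032 = 29.4.

B* ≈ 312, H* ≈ 23.2, C* ≈ 29.4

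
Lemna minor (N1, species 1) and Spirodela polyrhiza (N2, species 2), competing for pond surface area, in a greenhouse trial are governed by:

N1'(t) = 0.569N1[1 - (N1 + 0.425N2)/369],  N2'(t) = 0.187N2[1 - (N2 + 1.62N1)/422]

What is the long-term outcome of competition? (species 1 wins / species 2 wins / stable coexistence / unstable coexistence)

Compare the nullcline intercepts: K1/α12 = 369/0.425 = 868 > K2 = 422; K2/α21 = 422/1.62 = 260 < K1 = 369.
Since the inequalities point opposite ways, species 1 can invade but species 2 cannot.

species 1 excludes species 2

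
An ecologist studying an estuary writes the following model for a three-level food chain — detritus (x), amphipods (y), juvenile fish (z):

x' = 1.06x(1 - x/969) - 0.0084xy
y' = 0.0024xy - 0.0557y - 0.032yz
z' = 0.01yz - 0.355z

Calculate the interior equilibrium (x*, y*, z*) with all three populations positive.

From dz/dt = 0: 0.01y* = 0.355, so y* = 35.5.
From dx/dt = 0: 1.06(1 - x*/969) = 0.0084·35.5, giving x* = 969·(1 - 0.281) = 696.
From dy/dt = 0: 0.0024·696 - 0.0557 = 0.032z*, so z* = 1.62/0.032 = 50.5.

x* ≈ 696, y* ≈ 35.5, z* ≈ 50.5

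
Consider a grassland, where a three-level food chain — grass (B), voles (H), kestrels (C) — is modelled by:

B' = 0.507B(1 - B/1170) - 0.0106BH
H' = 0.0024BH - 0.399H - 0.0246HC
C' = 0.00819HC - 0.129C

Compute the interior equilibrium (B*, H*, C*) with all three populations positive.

B* ≈ 785, H* ≈ 15.8, C* ≈ 60.3

From dC/dt = 0: 0.00819H* = 0.129, so H* = 15.8.
From dB/dt = 0: 0.507(1 - B*/1170) = 0.0106·15.8, giving B* = 1170·(1 - 0.329) = 785.
From dH/dt = 0: 0.0024·785 - 0.399 = 0.0246C*, so C* = 1.48/0.0246 = 60.3.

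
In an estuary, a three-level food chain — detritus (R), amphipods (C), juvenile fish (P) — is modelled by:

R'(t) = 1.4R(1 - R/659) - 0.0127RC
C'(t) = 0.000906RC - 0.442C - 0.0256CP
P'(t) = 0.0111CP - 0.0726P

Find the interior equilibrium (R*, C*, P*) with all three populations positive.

R* ≈ 620, C* ≈ 6.54, P* ≈ 4.67

From dP/dt = 0: 0.0111C* = 0.0726, so C* = 6.54.
From dR/dt = 0: 1.4(1 - R*/659) = 0.0127·6.54, giving R* = 659·(1 - 0.0593) = 620.
From dC/dt = 0: 0.000906·620 - 0.442 = 0.0256P*, so P* = 0.12/0.0256 = 4.67.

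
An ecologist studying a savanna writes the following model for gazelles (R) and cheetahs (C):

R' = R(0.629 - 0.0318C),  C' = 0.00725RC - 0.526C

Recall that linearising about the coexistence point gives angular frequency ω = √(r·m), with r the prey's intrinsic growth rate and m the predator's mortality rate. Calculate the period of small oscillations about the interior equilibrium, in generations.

Here r = 0.629 and m = 0.526, so r·m = 0.331.
ω = √0.331 = 0.575 per generation, hence T = 2π/ω ≈ 10.9 generations.

T ≈ 10.9 generations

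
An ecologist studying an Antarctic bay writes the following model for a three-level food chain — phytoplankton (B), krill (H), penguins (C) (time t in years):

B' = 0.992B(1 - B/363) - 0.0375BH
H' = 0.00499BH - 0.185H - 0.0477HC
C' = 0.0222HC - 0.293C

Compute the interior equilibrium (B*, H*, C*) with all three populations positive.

B* ≈ 182, H* ≈ 13.2, C* ≈ 15.1

From dC/dt = 0: 0.0222H* = 0.293, so H* = 13.2.
From dB/dt = 0: 0.992(1 - B*/363) = 0.0375·13.2, giving B* = 363·(1 - 0.499) = 182.
From dH/dt = 0: 0.00499·182 - 0.185 = 0.0477C*, so C* = 0.723/0.0477 = 15.1.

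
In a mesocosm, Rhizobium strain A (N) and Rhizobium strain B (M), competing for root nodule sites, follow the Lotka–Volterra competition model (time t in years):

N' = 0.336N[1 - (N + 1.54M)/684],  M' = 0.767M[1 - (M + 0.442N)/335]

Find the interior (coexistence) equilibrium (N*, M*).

Setting both brackets to zero gives the nullclines N + 1.54M = 684 and 0.442N + M = 335.
Substituting M = 335 - 0.442N into the first: N(1 - 1.54·0.442) = 684 - 1.54·335.
So N* = 168/0.319 = 526, and then M* = 335 - 0.442·526 = 102.

N* ≈ 526, M* ≈ 102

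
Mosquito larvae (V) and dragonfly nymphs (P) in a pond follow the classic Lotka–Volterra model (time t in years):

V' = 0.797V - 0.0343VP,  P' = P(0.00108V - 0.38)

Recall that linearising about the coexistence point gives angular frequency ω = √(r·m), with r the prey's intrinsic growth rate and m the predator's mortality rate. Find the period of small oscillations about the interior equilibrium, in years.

T ≈ 11.4 years

Here r = 0.797 and m = 0.38, so r·m = 0.303.
ω = √0.303 = 0.55 per year, hence T = 2π/ω ≈ 11.4 years.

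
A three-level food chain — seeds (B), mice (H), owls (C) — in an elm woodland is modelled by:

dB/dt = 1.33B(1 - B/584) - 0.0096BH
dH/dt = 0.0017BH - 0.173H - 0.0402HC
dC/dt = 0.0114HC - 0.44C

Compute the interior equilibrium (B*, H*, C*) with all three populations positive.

From dC/dt = 0: 0.0114H* = 0.44, so H* = 38.6.
From dB/dt = 0: 1.33(1 - B*/584) = 0.0096·38.6, giving B* = 584·(1 - 0.279) = 421.
From dH/dt = 0: 0.0017·421 - 0.173 = 0.0402C*, so C* = 0.543/0.0402 = 13.5.

B* ≈ 421, H* ≈ 38.6, C* ≈ 13.5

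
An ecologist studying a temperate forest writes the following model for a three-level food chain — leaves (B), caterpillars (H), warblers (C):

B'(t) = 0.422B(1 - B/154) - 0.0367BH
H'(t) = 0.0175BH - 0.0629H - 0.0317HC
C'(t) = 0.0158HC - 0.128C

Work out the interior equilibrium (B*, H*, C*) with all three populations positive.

From dC/dt = 0: 0.0158H* = 0.128, so H* = 8.1.
From dB/dt = 0: 0.422(1 - B*/154) = 0.0367·8.1, giving B* = 154·(1 - 0.705) = 45.5.
From dH/dt = 0: 0.0175·45.5 - 0.0629 = 0.0317C*, so C* = 0.733/0.0317 = 23.1.

B* ≈ 45.5, H* ≈ 8.1, C* ≈ 23.1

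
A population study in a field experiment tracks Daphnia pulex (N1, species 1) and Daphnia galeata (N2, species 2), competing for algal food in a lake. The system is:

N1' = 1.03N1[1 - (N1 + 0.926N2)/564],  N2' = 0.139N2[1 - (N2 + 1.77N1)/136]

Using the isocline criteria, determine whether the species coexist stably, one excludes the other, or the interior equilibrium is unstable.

species 1 excludes species 2

Compare the nullcline intercepts: K1/α12 = 564/0.926 = 609 > K2 = 136; K2/α21 = 136/1.77 = 76.8 < K1 = 564.
Since the inequalities point opposite ways, species 1 can invade but species 2 cannot.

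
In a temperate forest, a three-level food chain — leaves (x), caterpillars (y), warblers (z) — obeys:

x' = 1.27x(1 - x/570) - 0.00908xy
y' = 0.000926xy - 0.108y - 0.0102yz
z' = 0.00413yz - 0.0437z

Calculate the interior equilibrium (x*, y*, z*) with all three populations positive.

x* ≈ 527, y* ≈ 10.6, z* ≈ 37.2

From dz/dt = 0: 0.00413y* = 0.0437, so y* = 10.6.
From dx/dt = 0: 1.27(1 - x*/570) = 0.00908·10.6, giving x* = 570·(1 - 0.0757) = 527.
From dy/dt = 0: 0.000926·527 - 0.108 = 0.0102z*, so z* = 0.38/0.0102 = 37.2.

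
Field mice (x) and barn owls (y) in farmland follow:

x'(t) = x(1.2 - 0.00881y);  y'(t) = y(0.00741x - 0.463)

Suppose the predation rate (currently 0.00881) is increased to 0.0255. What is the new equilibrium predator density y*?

At the interior fixed point, setting dx/dt = 0 with x > 0 fixes y* = (prey growth rate)/(xy coefficient) — independent of the other coefficients.
With the change, y* = 1.2/0.0255 = 47.1; it falls from 136.

y* ≈ 47.1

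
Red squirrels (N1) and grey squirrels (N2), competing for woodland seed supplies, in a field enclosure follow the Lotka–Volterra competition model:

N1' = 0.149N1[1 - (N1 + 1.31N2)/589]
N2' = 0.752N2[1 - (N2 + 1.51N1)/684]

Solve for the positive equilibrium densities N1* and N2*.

Setting both brackets to zero gives the nullclines N1 + 1.31N2 = 589 and 1.51N1 + N2 = 684.
Substituting N2 = 684 - 1.51N1 into the first: N1(1 - 1.31·1.51) = 589 - 1.31·684.
So N1* = -307/-0.978 = 314, and then N2* = 684 - 1.51·314 = 210.

N1* ≈ 314, N2* ≈ 210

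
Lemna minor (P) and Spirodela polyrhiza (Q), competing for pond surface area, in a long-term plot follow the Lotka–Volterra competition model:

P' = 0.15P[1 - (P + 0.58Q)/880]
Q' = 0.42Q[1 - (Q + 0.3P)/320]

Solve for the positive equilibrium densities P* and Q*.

Setting both brackets to zero gives the nullclines P + 0.58Q = 880 and 0.3P + Q = 320.
Substituting Q = 320 - 0.3P into the first: P(1 - 0.58·0.3) = 880 - 0.58·320.
So P* = 694/0.826 = 841, and then Q* = 320 - 0.3·841 = 67.8.

P* ≈ 841, Q* ≈ 67.8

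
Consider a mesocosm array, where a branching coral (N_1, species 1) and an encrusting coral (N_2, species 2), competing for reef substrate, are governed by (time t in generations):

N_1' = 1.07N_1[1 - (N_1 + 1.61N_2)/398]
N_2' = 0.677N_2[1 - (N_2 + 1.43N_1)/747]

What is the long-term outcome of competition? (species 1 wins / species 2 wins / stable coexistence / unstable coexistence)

species 2 excludes species 1

Compare the nullcline intercepts: K1/α12 = 398/1.61 = 247 < K2 = 747; K2/α21 = 747/1.43 = 522 > K1 = 398.
Since the inequalities point opposite ways, species 2 can invade but species 1 cannot.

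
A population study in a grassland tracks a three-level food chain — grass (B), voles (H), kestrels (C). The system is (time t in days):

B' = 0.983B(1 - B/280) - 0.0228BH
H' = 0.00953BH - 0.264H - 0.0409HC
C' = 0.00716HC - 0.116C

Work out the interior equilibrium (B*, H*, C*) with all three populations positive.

B* ≈ 175, H* ≈ 16.2, C* ≈ 34.3

From dC/dt = 0: 0.00716H* = 0.116, so H* = 16.2.
From dB/dt = 0: 0.983(1 - B*/280) = 0.0228·16.2, giving B* = 280·(1 - 0.376) = 175.
From dH/dt = 0: 0.00953·175 - 0.264 = 0.0409C*, so C* = 1.4/0.0409 = 34.3.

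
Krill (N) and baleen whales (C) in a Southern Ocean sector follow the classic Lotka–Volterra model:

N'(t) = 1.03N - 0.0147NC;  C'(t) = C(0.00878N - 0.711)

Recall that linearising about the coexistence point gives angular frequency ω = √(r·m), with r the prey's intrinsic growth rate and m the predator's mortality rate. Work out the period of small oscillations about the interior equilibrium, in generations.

T ≈ 7.34 generations

Here r = 1.03 and m = 0.711, so r·m = 0.732.
ω = √0.732 = 0.856 per generation, hence T = 2π/ω ≈ 7.34 generations.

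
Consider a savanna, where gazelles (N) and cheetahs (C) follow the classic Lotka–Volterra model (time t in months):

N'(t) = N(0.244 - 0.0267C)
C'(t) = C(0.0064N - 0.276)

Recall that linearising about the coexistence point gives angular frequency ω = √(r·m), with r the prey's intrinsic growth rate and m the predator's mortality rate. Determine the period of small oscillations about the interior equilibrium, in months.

Here r = 0.244 and m = 0.276, so r·m = 0.0673.
ω = √0.0673 = 0.26 per month, hence T = 2π/ω ≈ 24.2 months.

T ≈ 24.2 months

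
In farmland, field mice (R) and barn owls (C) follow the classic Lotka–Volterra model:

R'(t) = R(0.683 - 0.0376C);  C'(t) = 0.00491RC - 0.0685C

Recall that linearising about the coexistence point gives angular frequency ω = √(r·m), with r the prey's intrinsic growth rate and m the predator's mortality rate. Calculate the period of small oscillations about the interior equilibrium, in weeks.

T ≈ 29 weeks

Here r = 0.683 and m = 0.0685, so r·m = 0.0468.
ω = √0.0468 = 0.216 per week, hence T = 2π/ω ≈ 29 weeks.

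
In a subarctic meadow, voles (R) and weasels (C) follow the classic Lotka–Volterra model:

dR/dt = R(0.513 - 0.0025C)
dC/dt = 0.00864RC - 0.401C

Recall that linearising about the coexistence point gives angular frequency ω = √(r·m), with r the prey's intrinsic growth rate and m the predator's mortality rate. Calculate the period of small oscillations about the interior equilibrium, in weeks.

T ≈ 13.9 weeks

Here r = 0.513 and m = 0.401, so r·m = 0.206.
ω = √0.206 = 0.454 per week, hence T = 2π/ω ≈ 13.9 weeks.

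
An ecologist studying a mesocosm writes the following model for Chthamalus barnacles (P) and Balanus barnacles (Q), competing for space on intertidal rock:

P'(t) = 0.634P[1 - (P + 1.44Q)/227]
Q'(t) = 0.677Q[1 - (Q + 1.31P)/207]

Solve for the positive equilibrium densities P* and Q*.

Setting both brackets to zero gives the nullclines P + 1.44Q = 227 and 1.31P + Q = 207.
Substituting Q = 207 - 1.31P into the first: P(1 - 1.44·1.31) = 227 - 1.44·207.
So P* = -71.1/-0.886 = 80.2, and then Q* = 207 - 1.31·80.2 = 102.

P* ≈ 80.2, Q* ≈ 102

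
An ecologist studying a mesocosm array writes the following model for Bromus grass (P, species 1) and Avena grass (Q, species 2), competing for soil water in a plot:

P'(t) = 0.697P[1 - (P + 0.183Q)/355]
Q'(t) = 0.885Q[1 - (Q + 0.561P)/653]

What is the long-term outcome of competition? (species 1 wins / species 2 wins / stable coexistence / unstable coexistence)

Compare the nullcline intercepts: K1/α12 = 355/0.183 = 1940 > K2 = 653; K2/α21 = 653/0.561 = 1160 > K1 = 355.
Since both inequalities hold, each species can invade when rare, so the interior equilibrium is stable.

stable coexistence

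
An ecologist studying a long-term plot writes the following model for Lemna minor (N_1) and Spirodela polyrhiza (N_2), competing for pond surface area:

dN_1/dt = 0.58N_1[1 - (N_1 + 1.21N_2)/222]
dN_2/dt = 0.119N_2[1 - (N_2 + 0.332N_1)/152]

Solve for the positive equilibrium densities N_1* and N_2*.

N_1* ≈ 63.6, N_2* ≈ 131

Setting both brackets to zero gives the nullclines N_1 + 1.21N_2 = 222 and 0.332N_1 + N_2 = 152.
Substituting N_2 = 152 - 0.332N_1 into the first: N_1(1 - 1.21·0.332) = 222 - 1.21·152.
So N_1* = 38.1/0.598 = 63.6, and then N_2* = 152 - 0.332·63.6 = 131.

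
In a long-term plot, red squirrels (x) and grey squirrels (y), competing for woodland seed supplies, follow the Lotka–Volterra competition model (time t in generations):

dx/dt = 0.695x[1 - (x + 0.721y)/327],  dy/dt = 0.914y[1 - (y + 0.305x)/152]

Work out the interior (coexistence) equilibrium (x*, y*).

x* ≈ 279, y* ≈ 67

Setting both brackets to zero gives the nullclines x + 0.721y = 327 and 0.305x + y = 152.
Substituting y = 152 - 0.305x into the first: x(1 - 0.721·0.305) = 327 - 0.721·152.
So x* = 217/0.78 = 279, and then y* = 152 - 0.305·279 = 67.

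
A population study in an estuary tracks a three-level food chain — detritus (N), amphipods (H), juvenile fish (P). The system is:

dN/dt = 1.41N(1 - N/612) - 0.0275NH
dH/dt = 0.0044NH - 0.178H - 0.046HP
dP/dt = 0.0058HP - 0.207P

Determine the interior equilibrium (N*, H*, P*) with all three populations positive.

N* ≈ 186, H* ≈ 35.7, P* ≈ 13.9

From dP/dt = 0: 0.0058H* = 0.207, so H* = 35.7.
From dN/dt = 0: 1.41(1 - N*/612) = 0.0275·35.7, giving N* = 612·(1 - 0.696) = 186.
From dH/dt = 0: 0.0044·186 - 0.178 = 0.046P*, so P* = 0.64/0.046 = 13.9.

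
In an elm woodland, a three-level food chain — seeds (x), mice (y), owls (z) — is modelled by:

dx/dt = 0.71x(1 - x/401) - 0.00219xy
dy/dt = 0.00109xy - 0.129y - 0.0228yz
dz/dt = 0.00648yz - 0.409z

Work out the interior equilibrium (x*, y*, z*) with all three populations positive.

From dz/dt = 0: 0.00648y* = 0.409, so y* = 63.1.
From dx/dt = 0: 0.71(1 - x*/401) = 0.00219·63.1, giving x* = 401·(1 - 0.195) = 323.
From dy/dt = 0: 0.00109·323 - 0.129 = 0.0228z*, so z* = 0.223/0.0228 = 9.78.

x* ≈ 323, y* ≈ 63.1, z* ≈ 9.78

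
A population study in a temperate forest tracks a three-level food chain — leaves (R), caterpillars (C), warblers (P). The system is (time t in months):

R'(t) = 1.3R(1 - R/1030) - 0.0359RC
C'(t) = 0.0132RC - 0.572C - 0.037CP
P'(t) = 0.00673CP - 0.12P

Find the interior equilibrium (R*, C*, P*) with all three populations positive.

From dP/dt = 0: 0.00673C* = 0.12, so C* = 17.8.
From dR/dt = 0: 1.3(1 - R*/1030) = 0.0359·17.8, giving R* = 1030·(1 - 0.492) = 523.
From dC/dt = 0: 0.0132·523 - 0.572 = 0.037P*, so P* = 6.33/0.037 = 171.

R* ≈ 523, C* ≈ 17.8, P* ≈ 171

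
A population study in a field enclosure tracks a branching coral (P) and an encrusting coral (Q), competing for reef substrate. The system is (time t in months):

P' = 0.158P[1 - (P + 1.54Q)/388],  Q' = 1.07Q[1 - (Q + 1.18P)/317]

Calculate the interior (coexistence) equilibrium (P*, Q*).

P* ≈ 123, Q* ≈ 172

Setting both brackets to zero gives the nullclines P + 1.54Q = 388 and 1.18P + Q = 317.
Substituting Q = 317 - 1.18P into the first: P(1 - 1.54·1.18) = 388 - 1.54·317.
So P* = -100/-0.817 = 123, and then Q* = 317 - 1.18·123 = 172.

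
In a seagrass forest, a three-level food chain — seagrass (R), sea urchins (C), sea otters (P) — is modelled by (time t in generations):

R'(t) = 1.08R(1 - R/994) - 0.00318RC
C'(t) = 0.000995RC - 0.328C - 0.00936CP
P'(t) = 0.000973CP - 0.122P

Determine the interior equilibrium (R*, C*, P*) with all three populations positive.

R* ≈ 627, C* ≈ 125, P* ≈ 31.6

From dP/dt = 0: 0.000973C* = 0.122, so C* = 125.
From dR/dt = 0: 1.08(1 - R*/994) = 0.00318·125, giving R* = 994·(1 - 0.369) = 627.
From dC/dt = 0: 0.000995·627 - 0.328 = 0.00936P*, so P* = 0.296/0.00936 = 31.6.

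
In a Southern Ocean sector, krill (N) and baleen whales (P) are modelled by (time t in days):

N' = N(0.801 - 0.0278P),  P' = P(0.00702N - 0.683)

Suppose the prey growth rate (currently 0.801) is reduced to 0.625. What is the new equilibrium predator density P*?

P* ≈ 22.5

At the interior fixed point, setting dN/dt = 0 with N > 0 fixes P* = (prey growth rate)/(NP coefficient) — independent of the other coefficients.
With the change, P* = 0.625/0.0278 = 22.5; it falls from 28.8.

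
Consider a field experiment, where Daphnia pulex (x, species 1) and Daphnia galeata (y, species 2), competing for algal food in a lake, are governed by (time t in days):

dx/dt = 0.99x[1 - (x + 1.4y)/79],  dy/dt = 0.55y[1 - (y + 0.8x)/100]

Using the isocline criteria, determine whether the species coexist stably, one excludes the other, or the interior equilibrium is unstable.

Compare the nullcline intercepts: K1/α12 = 79/1.4 = 56.4 < K2 = 100; K2/α21 = 100/0.8 = 125 > K1 = 79.
Since the inequalities point opposite ways, species 2 can invade but species 1 cannot.

species 2 excludes species 1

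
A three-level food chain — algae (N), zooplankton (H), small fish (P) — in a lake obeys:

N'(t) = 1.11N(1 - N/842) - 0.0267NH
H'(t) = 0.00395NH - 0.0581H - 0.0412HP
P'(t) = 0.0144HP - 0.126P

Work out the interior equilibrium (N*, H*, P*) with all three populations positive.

From dP/dt = 0: 0.0144H* = 0.126, so H* = 8.75.
From dN/dt = 0: 1.11(1 - N*/842) = 0.0267·8.75, giving N* = 842·(1 - 0.21) = 665.
From dH/dt = 0: 0.00395·665 - 0.0581 = 0.0412P*, so P* = 2.57/0.0412 = 62.3.

N* ≈ 665, H* ≈ 8.75, P* ≈ 62.3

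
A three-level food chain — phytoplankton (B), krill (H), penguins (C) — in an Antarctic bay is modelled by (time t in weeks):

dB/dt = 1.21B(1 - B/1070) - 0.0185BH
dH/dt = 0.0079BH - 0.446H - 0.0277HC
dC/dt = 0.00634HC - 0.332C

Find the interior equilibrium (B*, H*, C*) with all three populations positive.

B* ≈ 213, H* ≈ 52.4, C* ≈ 44.7

From dC/dt = 0: 0.00634H* = 0.332, so H* = 52.4.
From dB/dt = 0: 1.21(1 - B*/1070) = 0.0185·52.4, giving B* = 1070·(1 - 0.801) = 213.
From dH/dt = 0: 0.0079·213 - 0.446 = 0.0277C*, so C* = 1.24/0.0277 = 44.7.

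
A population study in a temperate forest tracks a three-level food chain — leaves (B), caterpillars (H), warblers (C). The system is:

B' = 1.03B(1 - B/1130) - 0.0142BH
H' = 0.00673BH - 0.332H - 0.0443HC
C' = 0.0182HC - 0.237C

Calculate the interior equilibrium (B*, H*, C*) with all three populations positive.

B* ≈ 927, H* ≈ 13, C* ≈ 133

From dC/dt = 0: 0.0182H* = 0.237, so H* = 13.
From dB/dt = 0: 1.03(1 - B*/1130) = 0.0142·13, giving B* = 1130·(1 - 0.18) = 927.
From dH/dt = 0: 0.00673·927 - 0.332 = 0.0443C*, so C* = 5.91/0.0443 = 133.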